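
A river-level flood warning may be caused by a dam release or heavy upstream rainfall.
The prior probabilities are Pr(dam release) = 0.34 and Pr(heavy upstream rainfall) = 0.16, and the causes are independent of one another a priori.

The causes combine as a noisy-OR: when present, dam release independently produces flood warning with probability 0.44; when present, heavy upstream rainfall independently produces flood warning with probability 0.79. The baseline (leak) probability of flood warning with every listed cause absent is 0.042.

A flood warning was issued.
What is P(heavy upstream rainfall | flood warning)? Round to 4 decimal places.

P(heavy upstream rainfall | flood warning) ≈ 0.4600

Under noisy-OR, P(flood warning | causes) = 1 − (1−0.042)·∏(1−qᵢ) over the active causes.
By total probability over the 4 (dam release, heavy upstream rainfall) configurations:
  P(flood warning) = 0.042×0.66×0.84 + 0.79882×0.66×0.16 + 0.46352×0.34×0.84 + 0.887339×0.34×0.16
        = 0.023285 + 0.084355 + 0.132381 + 0.048271 = 0.288292
The terms with heavy upstream rainfall present sum to 0.132626, so
  P(heavy upstream rainfall | flood warning) = 0.132626 / 0.288292 ≈ 0.4600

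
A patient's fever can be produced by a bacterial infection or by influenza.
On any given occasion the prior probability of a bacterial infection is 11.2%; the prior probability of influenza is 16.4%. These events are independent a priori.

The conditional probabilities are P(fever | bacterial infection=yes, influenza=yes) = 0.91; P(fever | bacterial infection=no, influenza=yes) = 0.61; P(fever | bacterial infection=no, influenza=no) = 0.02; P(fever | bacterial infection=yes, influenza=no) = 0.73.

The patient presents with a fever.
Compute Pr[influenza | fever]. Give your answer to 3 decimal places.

P(fever) = 0.02×0.888×0.836 + 0.61×0.888×0.164 + 0.73×0.112×0.836 + 0.91×0.112×0.164 = 0.014847 + 0.088836 + 0.068351 + 0.016715 = 0.188749
The influenza-present share is 0.088836 + 0.016715 = 0.105551.
P(influenza | fever) = 0.105551 / 0.188749 ≈ 0.559

Pr[influenza | fever] ≈ 0.559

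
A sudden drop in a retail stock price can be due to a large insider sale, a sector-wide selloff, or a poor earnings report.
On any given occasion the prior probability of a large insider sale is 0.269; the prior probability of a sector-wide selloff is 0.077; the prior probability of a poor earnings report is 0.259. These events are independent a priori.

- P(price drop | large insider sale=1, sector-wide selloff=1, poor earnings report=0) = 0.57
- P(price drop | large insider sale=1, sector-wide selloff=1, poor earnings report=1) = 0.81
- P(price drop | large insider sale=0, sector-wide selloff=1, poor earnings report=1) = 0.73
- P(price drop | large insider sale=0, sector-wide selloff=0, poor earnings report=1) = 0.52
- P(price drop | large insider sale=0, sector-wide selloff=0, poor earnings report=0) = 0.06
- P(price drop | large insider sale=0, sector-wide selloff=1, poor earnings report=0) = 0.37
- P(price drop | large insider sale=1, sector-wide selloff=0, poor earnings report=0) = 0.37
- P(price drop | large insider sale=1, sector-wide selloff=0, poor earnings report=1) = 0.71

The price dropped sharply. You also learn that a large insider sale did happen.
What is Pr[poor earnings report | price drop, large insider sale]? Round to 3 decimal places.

Numerator (weight on configurations with poor earnings report): 0.169730 + 0.016154 = 0.185884
Denominator P(price drop | large insider sale): 0.37·0.923·0.741 + 0.71·0.923·0.259 + 0.57·0.077·0.741 + 0.81·0.077·0.259 = 0.471465
Posterior = 0.185884 / 0.471465 ≈ 0.394

Pr[poor earnings report | price drop, large insider sale] ≈ 0.394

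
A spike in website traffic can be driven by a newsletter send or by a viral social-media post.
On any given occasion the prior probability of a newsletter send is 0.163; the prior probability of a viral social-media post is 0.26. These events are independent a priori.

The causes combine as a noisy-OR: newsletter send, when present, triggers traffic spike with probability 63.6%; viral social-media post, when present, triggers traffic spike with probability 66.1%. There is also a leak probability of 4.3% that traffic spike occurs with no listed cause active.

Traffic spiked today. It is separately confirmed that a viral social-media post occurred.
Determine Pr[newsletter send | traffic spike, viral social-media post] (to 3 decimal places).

Under noisy-OR, P(traffic spike | causes) = 1 − (1−0.043)·∏(1−qᵢ) over the active causes.
By total probability over both values of newsletter send:
  P(traffic spike | viral social-media post) = 0.675577×0.837 + 0.88191×0.163
        = 0.565458 + 0.143751 = 0.709209
Configurations with newsletter send contribute 0.143751, so
  P(newsletter send | traffic spike, viral social-media post) = 0.143751 / 0.709209 ≈ 0.203

Pr[newsletter send | traffic spike, viral social-media post] ≈ 0.203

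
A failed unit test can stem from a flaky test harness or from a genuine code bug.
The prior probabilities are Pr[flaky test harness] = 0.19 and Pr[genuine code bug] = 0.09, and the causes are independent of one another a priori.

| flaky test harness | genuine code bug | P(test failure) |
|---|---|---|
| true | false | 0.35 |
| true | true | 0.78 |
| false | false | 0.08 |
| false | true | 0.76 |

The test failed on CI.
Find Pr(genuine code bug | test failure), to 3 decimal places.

Pr(genuine code bug | test failure) ≈ 0.365

Numerator (weight on configurations with genuine code bug): 0.055404 + 0.013338 = 0.068742
Normalizer over all consistent configurations: 0.08×0.81×0.91 + 0.76×0.81×0.09 + 0.35×0.19×0.91 + 0.78×0.19×0.09 = 0.188225
Posterior = 0.068742 / 0.188225 ≈ 0.365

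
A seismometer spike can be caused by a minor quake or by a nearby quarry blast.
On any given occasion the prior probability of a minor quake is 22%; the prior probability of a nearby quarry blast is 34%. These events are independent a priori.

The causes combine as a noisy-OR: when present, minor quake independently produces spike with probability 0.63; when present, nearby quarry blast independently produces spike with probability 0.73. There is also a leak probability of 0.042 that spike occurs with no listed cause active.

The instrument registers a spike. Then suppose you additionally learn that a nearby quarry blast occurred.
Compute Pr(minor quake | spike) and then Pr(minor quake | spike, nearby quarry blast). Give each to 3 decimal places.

Under noisy-OR, P(spike | causes) = 1 − (1−0.042)·∏(1−qᵢ) over the active causes.
By total probability over the 4 (minor quake, nearby quarry blast) configurations:
  P(spike) = 0.042×0.78×0.66 + 0.74134×0.78×0.34 + 0.64554×0.22×0.66 + 0.904296×0.22×0.34
        = 0.021622 + 0.196603 + 0.093732 + 0.067641 = 0.379598
The terms with minor quake present sum to 0.161373, so
  P(minor quake | spike) = 0.161373 / 0.379598 ≈ 0.425

Now also conditioning on nearby quarry blast=true:
P(spike | nearby quarry blast) = 0.74134·0.78 + 0.904296·0.22 = 0.578245 + 0.198945 = 0.777190
Restricting to configurations with minor quake present: 0.904296·0.22 = 0.198945.
Hence the posterior is 0.198945/0.777190 ≈ 0.256.
— nearby quarry blast explains away the evidence for minor quake.

Pr(minor quake | spike) ≈ 0.425; Pr(minor quake | spike, nearby quarry blast) ≈ 0.256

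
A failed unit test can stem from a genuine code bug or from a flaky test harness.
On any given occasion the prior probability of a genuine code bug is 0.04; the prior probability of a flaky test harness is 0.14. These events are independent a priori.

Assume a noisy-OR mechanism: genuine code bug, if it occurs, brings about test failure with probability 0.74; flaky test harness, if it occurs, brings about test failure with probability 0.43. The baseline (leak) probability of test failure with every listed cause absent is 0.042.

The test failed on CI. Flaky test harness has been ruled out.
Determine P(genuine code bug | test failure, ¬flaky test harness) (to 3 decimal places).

P(genuine code bug | test failure, ¬flaky test harness) ≈ 0.427

Under noisy-OR, P(test failure | causes) = 1 − (1−0.042)·∏(1−qᵢ) over the active causes.
Sum P(test failure|·) weighted by the priors over both values of genuine code bug:
  P(test failure | ¬flaky test harness) = 0.042×0.96 + 0.75092×0.04
        = 0.040320 + 0.030037 = 0.070357
Configurations with genuine code bug contribute 0.030037, so
  P(genuine code bug | test failure, ¬flaky test harness) = 0.030037 / 0.070357 ≈ 0.427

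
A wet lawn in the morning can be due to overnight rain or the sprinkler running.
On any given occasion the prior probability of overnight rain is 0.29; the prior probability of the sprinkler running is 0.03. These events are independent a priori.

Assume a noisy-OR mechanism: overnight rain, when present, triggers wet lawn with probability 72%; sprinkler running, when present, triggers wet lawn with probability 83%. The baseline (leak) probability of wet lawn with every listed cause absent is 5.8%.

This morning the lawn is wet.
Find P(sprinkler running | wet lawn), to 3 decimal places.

Under noisy-OR, P(wet lawn | causes) = 1 − (1−0.058)·∏(1−qᵢ) over the active causes.
P(wet lawn) = 0.058*0.71*0.97 + 0.83986*0.71*0.03 + 0.73624*0.29*0.97 + 0.955161*0.29*0.03 = 0.039945 + 0.017889 + 0.207104 + 0.008310 = 0.273248
Of this, 0.026199 comes from 0.017889 + 0.008310 (the sprinkler running=true cases).
Hence the posterior is 0.026199/0.273248 ≈ 0.096.

P(sprinkler running | wet lawn) ≈ 0.096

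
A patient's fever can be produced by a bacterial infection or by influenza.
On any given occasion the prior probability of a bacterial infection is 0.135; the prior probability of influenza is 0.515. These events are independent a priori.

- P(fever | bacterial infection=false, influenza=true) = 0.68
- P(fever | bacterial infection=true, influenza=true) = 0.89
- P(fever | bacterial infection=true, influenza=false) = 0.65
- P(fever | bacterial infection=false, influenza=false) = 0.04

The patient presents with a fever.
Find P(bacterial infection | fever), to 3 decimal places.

P(bacterial infection | fever) ≈ 0.246

Numerator (weight on configurations with bacterial infection): 0.042559 + 0.061877 = 0.104436
Denominator P(fever): 0.04*0.865*0.485 + 0.68*0.865*0.515 + 0.65*0.135*0.485 + 0.89*0.135*0.515 = 0.424140
P(bacterial infection | fever) = 0.104436/0.424140 ≈ 0.246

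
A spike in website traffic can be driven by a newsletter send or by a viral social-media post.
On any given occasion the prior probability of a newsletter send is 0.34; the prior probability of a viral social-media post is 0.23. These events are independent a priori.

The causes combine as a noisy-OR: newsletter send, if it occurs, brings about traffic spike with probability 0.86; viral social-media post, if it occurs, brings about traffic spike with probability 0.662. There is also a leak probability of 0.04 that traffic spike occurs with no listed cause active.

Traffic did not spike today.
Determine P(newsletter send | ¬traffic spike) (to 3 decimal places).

P(newsletter send | ¬traffic spike) ≈ 0.067

Under noisy-OR, P(traffic spike | causes) = 1 − (1−0.04)·∏(1−qᵢ) over the active causes.
For the numerator, keep only newsletter send=true terms: 0.035186 + 0.003552 = 0.038738
The normalizing constant is 0.96×0.66×0.77 + 0.32448×0.66×0.23 + 0.1344×0.34×0.77 + 0.045427×0.34×0.23 = 0.575866
Posterior = 0.038738 / 0.575866 ≈ 0.067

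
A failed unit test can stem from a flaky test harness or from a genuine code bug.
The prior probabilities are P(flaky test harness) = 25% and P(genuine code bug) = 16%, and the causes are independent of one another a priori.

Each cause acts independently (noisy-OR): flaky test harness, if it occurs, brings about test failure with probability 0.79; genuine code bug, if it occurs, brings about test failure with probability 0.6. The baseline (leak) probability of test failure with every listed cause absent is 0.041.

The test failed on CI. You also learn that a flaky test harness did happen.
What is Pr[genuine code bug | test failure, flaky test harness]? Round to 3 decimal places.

Pr[genuine code bug | test failure, flaky test harness] ≈ 0.180

Under noisy-OR, P(test failure | causes) = 1 − (1−0.041)·∏(1−qᵢ) over the active causes.
Sum P(test failure|·) weighted by the priors over both values of genuine code bug:
  P(test failure | flaky test harness) = 0.79861·0.84 + 0.919444·0.16
        = 0.670832 + 0.147111 = 0.817943
Keeping only the genuine code bug-present terms gives 0.147111, so
  P(genuine code bug | test failure, flaky test harness) = 0.147111 / 0.817943 ≈ 0.180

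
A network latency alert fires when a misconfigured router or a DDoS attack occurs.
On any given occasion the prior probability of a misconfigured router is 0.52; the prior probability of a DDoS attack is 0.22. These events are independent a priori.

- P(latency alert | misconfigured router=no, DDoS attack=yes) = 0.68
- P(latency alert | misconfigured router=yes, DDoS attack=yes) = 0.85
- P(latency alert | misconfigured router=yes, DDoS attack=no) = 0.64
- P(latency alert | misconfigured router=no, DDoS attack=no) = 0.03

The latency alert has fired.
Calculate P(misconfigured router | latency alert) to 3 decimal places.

P(misconfigured router | latency alert) ≈ 0.811

Weight on misconfigured router=true, given the evidence: 0.259584 + 0.097240 = 0.356824
Normalizer over all consistent configurations: 0.03*0.48*0.78 + 0.68*0.48*0.22 + 0.64*0.52*0.78 + 0.85*0.52*0.22 = 0.439864
P(misconfigured router | latency alert) = 0.356824/0.439864 ≈ 0.811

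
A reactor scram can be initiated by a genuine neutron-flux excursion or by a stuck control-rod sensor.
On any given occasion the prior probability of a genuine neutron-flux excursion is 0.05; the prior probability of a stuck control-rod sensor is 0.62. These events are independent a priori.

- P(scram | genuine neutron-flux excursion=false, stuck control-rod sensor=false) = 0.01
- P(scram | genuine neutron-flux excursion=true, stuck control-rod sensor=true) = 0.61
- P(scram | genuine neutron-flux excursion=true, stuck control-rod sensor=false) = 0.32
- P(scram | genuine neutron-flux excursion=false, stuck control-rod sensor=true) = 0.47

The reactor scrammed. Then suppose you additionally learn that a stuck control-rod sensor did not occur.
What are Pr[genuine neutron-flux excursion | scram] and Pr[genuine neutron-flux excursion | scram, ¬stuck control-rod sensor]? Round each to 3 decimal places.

Pr[genuine neutron-flux excursion | scram] ≈ 0.082; Pr[genuine neutron-flux excursion | scram, ¬stuck control-rod sensor] ≈ 0.627

Numerator (weight on configurations with genuine neutron-flux excursion): 0.006080 + 0.018910 = 0.024990
Normalizer over all consistent configurations: 0.01×0.95×0.38 + 0.47×0.95×0.62 + 0.32×0.05×0.38 + 0.61×0.05×0.62 = 0.305430
Posterior = 0.024990 / 0.305430 ≈ 0.082

Now also conditioning on stuck control-rod sensor≠true:
By total probability over both values of genuine neutron-flux excursion:
  P(scram | ¬stuck control-rod sensor) = 0.01×0.95 + 0.32×0.05
        = 0.009500 + 0.016000 = 0.025500
Keeping only the genuine neutron-flux excursion-present terms gives 0.016000, so
  P(genuine neutron-flux excursion | scram, ¬stuck control-rod sensor) = 0.016000 / 0.025500 ≈ 0.627
With stuck control-rod sensor excluded, genuine neutron-flux excursion must carry more of the explanatory weight for the scram.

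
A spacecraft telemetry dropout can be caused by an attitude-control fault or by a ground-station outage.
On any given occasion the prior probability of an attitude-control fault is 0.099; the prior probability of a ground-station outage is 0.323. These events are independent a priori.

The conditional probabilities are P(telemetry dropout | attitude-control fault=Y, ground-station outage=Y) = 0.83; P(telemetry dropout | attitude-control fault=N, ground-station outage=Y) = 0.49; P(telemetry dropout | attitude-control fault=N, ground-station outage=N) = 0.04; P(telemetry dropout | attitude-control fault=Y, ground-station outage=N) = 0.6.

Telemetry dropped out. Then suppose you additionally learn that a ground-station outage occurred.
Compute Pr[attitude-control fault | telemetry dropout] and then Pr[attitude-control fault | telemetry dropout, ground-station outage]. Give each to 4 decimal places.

Pr[attitude-control fault | telemetry dropout] ≈ 0.2856; Pr[attitude-control fault | telemetry dropout, ground-station outage] ≈ 0.1569

Numerator (weight on configurations with attitude-control fault): 0.040214 + 0.026541 = 0.066755
The normalizing constant is 0.04*0.901*0.677 + 0.49*0.901*0.323 + 0.6*0.099*0.677 + 0.83*0.099*0.323 = 0.233755
P(attitude-control fault | telemetry dropout) = 0.066755/0.233755 ≈ 0.2856

Now also conditioning on ground-station outage=true:
For the numerator, keep only attitude-control fault=true terms: 0.83×0.099 = 0.082170
Normalizer over all consistent configurations: 0.49×0.901 + 0.83×0.099 = 0.523660
P(attitude-control fault | telemetry dropout, ground-station outage) = 0.082170/0.523660 ≈ 0.1569
— ground-station outage explains away the evidence for attitude-control fault.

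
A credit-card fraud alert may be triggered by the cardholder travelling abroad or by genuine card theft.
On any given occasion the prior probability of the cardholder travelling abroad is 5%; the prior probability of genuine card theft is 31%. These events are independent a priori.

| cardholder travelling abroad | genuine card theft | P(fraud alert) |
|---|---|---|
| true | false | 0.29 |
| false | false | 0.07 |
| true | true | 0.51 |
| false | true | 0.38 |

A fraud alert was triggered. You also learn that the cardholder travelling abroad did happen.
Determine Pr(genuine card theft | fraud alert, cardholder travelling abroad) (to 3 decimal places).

Pr(genuine card theft | fraud alert, cardholder travelling abroad) ≈ 0.441

Numerator (weight on configurations with genuine card theft): 0.51*0.31 = 0.158100
Normalizer over all consistent configurations: 0.29*0.69 + 0.51*0.31 = 0.358200
Posterior = 0.158100 / 0.358200 ≈ 0.441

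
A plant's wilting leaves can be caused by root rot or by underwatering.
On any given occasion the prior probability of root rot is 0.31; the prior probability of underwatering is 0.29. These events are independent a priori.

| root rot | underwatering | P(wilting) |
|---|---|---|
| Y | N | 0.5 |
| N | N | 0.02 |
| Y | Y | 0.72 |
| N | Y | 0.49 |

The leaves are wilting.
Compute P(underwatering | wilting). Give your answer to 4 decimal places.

By total probability over the 4 (root rot, underwatering) configurations:
  P(wilting) = 0.02×0.69×0.71 + 0.49×0.69×0.29 + 0.5×0.31×0.71 + 0.72×0.31×0.29
        = 0.009798 + 0.098049 + 0.110050 + 0.064728 = 0.282625
Keeping only the underwatering-present terms gives 0.162777, so
  P(underwatering | wilting) = 0.162777 / 0.282625 ≈ 0.5759

P(underwatering | wilting) ≈ 0.5759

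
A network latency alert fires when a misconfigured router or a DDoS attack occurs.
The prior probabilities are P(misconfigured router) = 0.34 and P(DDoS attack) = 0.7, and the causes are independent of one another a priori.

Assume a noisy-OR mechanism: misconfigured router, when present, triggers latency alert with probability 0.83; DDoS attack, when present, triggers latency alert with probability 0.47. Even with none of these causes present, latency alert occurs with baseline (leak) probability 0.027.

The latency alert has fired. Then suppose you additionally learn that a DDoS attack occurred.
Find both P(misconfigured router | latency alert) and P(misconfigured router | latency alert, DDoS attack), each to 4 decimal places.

Under noisy-OR, P(latency alert | causes) = 1 − (1−0.027)·∏(1−qᵢ) over the active causes.
P(latency alert) = 0.027·0.66·0.3 + 0.48431·0.66·0.7 + 0.83459·0.34·0.3 + 0.912333·0.34·0.7 = 0.005346 + 0.223751 + 0.085128 + 0.217135 = 0.531360
Restricting to configurations with misconfigured router present: 0.085128 + 0.217135 = 0.302263.
So P(misconfigured router | latency alert) = 0.302263/0.531360 ≈ 0.5688.

Now condition on the additional information:
P(latency alert | DDoS attack) = 0.48431*0.66 + 0.912333*0.34 = 0.319645 + 0.310193 = 0.629838
Of this, 0.310193 comes from 0.912333*0.34 (the misconfigured router=true cases).
P(misconfigured router | latency alert, DDoS attack) = 0.310193 / 0.629838 ≈ 0.4925

P(misconfigured router | latency alert) ≈ 0.5688; P(misconfigured router | latency alert, DDoS attack) ≈ 0.4925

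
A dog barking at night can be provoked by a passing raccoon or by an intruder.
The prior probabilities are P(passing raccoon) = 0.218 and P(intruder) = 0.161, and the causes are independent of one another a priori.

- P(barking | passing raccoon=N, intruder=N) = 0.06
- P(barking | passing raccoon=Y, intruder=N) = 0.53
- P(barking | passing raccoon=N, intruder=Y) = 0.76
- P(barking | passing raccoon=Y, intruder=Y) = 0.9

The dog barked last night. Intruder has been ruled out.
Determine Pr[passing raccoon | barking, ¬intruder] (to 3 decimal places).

Numerator (weight on configurations with passing raccoon): 0.53×0.218 = 0.115540
Normalizer over all consistent configurations: 0.06×0.782 + 0.53×0.218 = 0.162460
P(passing raccoon | barking, ¬intruder) = 0.115540/0.162460 ≈ 0.711

Pr[passing raccoon | barking, ¬intruder] ≈ 0.711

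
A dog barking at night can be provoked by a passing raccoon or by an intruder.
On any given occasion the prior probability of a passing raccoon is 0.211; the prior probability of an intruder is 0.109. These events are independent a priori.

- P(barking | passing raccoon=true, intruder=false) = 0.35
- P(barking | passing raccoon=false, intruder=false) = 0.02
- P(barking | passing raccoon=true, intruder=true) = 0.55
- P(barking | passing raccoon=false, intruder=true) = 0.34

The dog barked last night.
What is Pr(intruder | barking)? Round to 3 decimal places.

Pr(intruder | barking) ≈ 0.344

For the numerator, keep only intruder=true terms: 0.029240 + 0.012649 = 0.041889
Denominator P(barking): 0.02×0.789×0.891 + 0.34×0.789×0.109 + 0.35×0.211×0.891 + 0.55×0.211×0.109 = 0.121749
Posterior = 0.041889 / 0.121749 ≈ 0.344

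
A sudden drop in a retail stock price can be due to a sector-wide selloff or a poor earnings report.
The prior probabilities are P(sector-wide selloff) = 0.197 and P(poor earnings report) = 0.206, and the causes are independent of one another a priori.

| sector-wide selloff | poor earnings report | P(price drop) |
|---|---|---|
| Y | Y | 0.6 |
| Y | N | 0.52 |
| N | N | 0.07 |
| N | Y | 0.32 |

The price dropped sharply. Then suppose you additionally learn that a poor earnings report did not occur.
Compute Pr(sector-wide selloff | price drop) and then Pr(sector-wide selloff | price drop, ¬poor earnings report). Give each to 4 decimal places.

By total probability over the 4 (sector-wide selloff, poor earnings report) configurations:
  P(price drop) = 0.07×0.803×0.794 + 0.32×0.803×0.206 + 0.52×0.197×0.794 + 0.6×0.197×0.206
        = 0.044631 + 0.052934 + 0.081337 + 0.024349 = 0.203251
Keeping only the sector-wide selloff-present terms gives 0.105686, so
  P(sector-wide selloff | price drop) = 0.105686 / 0.203251 ≈ 0.5200

Now condition on the additional information:
P(price drop | ¬poor earnings report) = 0.07×0.803 + 0.52×0.197 = 0.056210 + 0.102440 = 0.158650
Restricting to configurations with sector-wide selloff present: 0.52×0.197 = 0.102440.
So P(sector-wide selloff | price drop, ¬poor earnings report) = 0.102440/0.158650 ≈ 0.6457.

Pr(sector-wide selloff | price drop) ≈ 0.5200; Pr(sector-wide selloff | price drop, ¬poor earnings report) ≈ 0.6457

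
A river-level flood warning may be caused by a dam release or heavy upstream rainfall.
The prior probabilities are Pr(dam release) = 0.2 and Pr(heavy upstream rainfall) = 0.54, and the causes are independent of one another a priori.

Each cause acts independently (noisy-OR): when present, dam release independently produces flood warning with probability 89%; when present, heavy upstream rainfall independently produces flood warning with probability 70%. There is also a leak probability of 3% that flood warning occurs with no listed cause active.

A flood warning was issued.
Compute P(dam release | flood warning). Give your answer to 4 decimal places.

P(dam release | flood warning) ≈ 0.3704

Under noisy-OR, P(flood warning | causes) = 1 − (1−0.03)·∏(1−qᵢ) over the active causes.
Sum P(flood warning|·) weighted by the priors over the 4 (dam release, heavy upstream rainfall) configurations:
  P(flood warning) = 0.03×0.8×0.46 + 0.709×0.8×0.54 + 0.8933×0.2×0.46 + 0.96799×0.2×0.54
        = 0.011040 + 0.306288 + 0.082184 + 0.104543 = 0.504055
The terms with dam release present sum to 0.186727, so
  P(dam release | flood warning) = 0.186727 / 0.504055 ≈ 0.3704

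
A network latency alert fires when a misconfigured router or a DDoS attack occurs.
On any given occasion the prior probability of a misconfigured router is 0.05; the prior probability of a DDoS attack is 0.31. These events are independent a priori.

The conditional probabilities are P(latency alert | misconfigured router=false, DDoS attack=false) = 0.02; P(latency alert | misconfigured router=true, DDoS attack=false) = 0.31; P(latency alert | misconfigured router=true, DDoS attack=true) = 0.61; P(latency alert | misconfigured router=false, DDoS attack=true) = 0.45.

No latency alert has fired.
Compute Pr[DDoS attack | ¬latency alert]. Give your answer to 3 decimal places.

P(¬latency alert) = 0.98×0.95×0.69 + 0.55×0.95×0.31 + 0.69×0.05×0.69 + 0.39×0.05×0.31 = 0.642390 + 0.161975 + 0.023805 + 0.006045 = 0.834215
Restricting to configurations with DDoS attack present: 0.161975 + 0.006045 = 0.168020.
So P(DDoS attack | ¬latency alert) = 0.168020/0.834215 ≈ 0.201.

Pr[DDoS attack | ¬latency alert] ≈ 0.201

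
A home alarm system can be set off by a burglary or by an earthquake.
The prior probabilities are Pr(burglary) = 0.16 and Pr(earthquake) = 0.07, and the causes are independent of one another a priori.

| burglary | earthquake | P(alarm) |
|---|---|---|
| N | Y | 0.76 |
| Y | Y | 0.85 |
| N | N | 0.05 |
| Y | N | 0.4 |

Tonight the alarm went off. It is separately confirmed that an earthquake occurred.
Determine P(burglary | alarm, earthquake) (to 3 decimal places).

Weight on burglary=true, given the evidence: 0.85*0.16 = 0.136000
Denominator P(alarm | earthquake): 0.76*0.84 + 0.85*0.16 = 0.774400
Posterior = 0.136000 / 0.774400 ≈ 0.176

P(burglary | alarm, earthquake) ≈ 0.176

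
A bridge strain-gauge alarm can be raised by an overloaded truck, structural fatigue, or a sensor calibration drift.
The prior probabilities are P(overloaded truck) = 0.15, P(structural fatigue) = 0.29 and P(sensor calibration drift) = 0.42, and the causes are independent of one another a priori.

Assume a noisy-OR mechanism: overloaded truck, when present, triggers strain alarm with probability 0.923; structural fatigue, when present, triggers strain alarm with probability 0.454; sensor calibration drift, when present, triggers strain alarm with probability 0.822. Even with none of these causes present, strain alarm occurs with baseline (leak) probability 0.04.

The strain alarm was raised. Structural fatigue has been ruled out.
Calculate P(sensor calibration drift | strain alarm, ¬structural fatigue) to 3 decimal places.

Under noisy-OR, P(strain alarm | causes) = 1 − (1−0.04)·∏(1−qᵢ) over the active causes.
Enumerate the 4 (overloaded truck, sensor calibration drift) configurations and weight by the priors:
  P(strain alarm | ¬structural fatigue) = 0.04*0.85*0.58 + 0.82912*0.85*0.42 + 0.92608*0.15*0.58 + 0.986842*0.15*0.42
        = 0.019720 + 0.295996 + 0.080569 + 0.062171 = 0.458456
Configurations with sensor calibration drift contribute 0.358167, so
  P(sensor calibration drift | strain alarm, ¬structural fatigue) = 0.358167 / 0.458456 ≈ 0.781

P(sensor calibration drift | strain alarm, ¬structural fatigue) ≈ 0.781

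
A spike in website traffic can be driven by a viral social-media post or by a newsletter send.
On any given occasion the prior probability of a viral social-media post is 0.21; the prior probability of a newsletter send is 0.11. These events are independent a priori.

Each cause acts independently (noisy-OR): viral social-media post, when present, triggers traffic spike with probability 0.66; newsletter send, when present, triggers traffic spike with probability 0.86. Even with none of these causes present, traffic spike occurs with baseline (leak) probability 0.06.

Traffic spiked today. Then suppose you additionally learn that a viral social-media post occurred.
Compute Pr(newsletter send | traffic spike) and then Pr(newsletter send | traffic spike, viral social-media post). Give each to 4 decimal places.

Under noisy-OR, P(traffic spike | causes) = 1 − (1−0.06)·∏(1−qᵢ) over the active causes.
P(traffic spike) = 0.06·0.79·0.89 + 0.8684·0.79·0.11 + 0.6804·0.21·0.89 + 0.955256·0.21·0.11 = 0.042186 + 0.075464 + 0.127167 + 0.022066 = 0.266883
The newsletter send-present share is 0.075464 + 0.022066 = 0.097530.
Hence the posterior is 0.097530/0.266883 ≈ 0.3654.

Now also conditioning on viral social-media post=true:
Sum P(traffic spike|·) weighted by the priors over both values of newsletter send:
  P(traffic spike | viral social-media post) = 0.6804*0.89 + 0.955256*0.11
        = 0.605556 + 0.105078 = 0.710634
The terms with newsletter send present sum to 0.105078, so
  P(newsletter send | traffic spike, viral social-media post) = 0.105078 / 0.710634 ≈ 0.1479

Pr(newsletter send | traffic spike) ≈ 0.3654; Pr(newsletter send | traffic spike, viral social-media post) ≈ 0.1479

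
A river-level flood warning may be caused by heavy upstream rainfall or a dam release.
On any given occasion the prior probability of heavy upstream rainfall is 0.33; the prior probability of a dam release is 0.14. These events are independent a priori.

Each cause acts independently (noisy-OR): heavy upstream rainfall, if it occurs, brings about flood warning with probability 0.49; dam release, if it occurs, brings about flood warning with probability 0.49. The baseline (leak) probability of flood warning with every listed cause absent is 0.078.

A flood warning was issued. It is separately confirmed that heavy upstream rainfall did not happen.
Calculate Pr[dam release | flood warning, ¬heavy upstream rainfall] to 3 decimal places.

Under noisy-OR, P(flood warning | causes) = 1 − (1−0.078)·∏(1−qᵢ) over the active causes.
P(flood warning | ¬heavy upstream rainfall) = 0.078·0.86 + 0.52978·0.14 = 0.067080 + 0.074169 = 0.141249
Restricting to configurations with dam release present: 0.52978·0.14 = 0.074169.
Hence the posterior is 0.074169/0.141249 ≈ 0.525.

Pr[dam release | flood warning, ¬heavy upstream rainfall] ≈ 0.525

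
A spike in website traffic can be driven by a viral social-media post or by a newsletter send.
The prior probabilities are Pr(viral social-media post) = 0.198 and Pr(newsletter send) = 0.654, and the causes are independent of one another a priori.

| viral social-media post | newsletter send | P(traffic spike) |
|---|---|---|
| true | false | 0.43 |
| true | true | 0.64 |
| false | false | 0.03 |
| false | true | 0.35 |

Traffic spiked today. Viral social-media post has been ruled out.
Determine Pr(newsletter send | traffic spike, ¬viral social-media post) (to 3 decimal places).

Pr(newsletter send | traffic spike, ¬viral social-media post) ≈ 0.957

For the numerator, keep only newsletter send=true terms: 0.35·0.654 = 0.228900
The normalizing constant is 0.03·0.346 + 0.35·0.654 = 0.239280
P(newsletter send | traffic spike, ¬viral social-media post) = 0.228900/0.239280 ≈ 0.957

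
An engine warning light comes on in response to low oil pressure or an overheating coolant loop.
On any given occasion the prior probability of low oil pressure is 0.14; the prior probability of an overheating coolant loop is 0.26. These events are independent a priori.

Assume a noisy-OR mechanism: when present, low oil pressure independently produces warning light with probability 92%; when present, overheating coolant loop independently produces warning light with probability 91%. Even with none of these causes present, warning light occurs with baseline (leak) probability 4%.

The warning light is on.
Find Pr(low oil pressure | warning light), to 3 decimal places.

Under noisy-OR, P(warning light | causes) = 1 − (1−0.04)·∏(1−qᵢ) over the active causes.
By total probability over the 4 (low oil pressure, overheating coolant loop) configurations:
  P(warning light) = 0.04*0.86*0.74 + 0.9136*0.86*0.26 + 0.9232*0.14*0.74 + 0.993088*0.14*0.26
        = 0.025456 + 0.204281 + 0.095644 + 0.036148 = 0.361529
The terms with low oil pressure present sum to 0.131792, so
  P(low oil pressure | warning light) = 0.131792 / 0.361529 ≈ 0.365

Pr(low oil pressure | warning light) ≈ 0.365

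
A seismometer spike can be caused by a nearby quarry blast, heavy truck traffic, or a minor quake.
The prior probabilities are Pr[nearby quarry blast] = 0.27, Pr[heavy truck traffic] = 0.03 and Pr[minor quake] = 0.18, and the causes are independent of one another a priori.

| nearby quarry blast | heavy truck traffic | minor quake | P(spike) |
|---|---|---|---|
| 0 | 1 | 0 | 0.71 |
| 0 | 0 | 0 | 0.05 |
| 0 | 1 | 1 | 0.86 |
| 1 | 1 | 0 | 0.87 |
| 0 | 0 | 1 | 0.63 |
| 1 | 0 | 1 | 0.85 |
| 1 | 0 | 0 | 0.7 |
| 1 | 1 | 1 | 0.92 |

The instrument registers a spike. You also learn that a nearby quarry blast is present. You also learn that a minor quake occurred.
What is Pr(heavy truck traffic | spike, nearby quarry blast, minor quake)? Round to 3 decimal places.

Pr(heavy truck traffic | spike, nearby quarry blast, minor quake) ≈ 0.032

P(spike | nearby quarry blast, minor quake) = 0.85*0.97 + 0.92*0.03 = 0.824500 + 0.027600 = 0.852100
Of this, 0.027600 comes from 0.92*0.03 (the heavy truck traffic=true cases).
P(heavy truck traffic | spike, nearby quarry blast, minor quake) = 0.027600 / 0.852100 ≈ 0.032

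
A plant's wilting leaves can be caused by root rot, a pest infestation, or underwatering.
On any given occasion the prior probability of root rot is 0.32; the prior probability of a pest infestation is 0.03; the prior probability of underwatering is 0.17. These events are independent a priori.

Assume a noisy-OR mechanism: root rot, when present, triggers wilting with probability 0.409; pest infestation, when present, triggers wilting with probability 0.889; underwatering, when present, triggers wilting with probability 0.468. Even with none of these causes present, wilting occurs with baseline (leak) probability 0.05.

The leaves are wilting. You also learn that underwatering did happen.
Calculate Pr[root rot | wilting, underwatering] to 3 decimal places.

Under noisy-OR, P(wilting | causes) = 1 − (1−0.05)·∏(1−qᵢ) over the active causes.
P(wilting | underwatering) = 0.4946*0.68*0.97 + 0.943901*0.68*0.03 + 0.701309*0.32*0.97 + 0.966845*0.32*0.03 = 0.326238 + 0.019256 + 0.217686 + 0.009282 = 0.572462
Restricting to configurations with root rot present: 0.217686 + 0.009282 = 0.226968.
Hence the posterior is 0.226968/0.572462 ≈ 0.396.

Pr[root rot | wilting, underwatering] ≈ 0.396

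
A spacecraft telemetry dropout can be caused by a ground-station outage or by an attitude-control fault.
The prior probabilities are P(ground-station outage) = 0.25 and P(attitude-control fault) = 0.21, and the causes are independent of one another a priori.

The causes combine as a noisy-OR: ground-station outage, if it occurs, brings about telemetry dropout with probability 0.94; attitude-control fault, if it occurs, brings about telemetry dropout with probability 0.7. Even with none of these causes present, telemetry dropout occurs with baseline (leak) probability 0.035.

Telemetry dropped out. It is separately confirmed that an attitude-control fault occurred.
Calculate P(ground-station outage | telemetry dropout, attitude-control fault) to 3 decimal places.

P(ground-station outage | telemetry dropout, attitude-control fault) ≈ 0.316

Under noisy-OR, P(telemetry dropout | causes) = 1 − (1−0.035)·∏(1−qᵢ) over the active causes.
Weight on ground-station outage=true, given the evidence: 0.98263×0.25 = 0.245658
Normalizer over all consistent configurations: 0.7105×0.75 + 0.98263×0.25 = 0.778533
Posterior = 0.245658 / 0.778533 ≈ 0.316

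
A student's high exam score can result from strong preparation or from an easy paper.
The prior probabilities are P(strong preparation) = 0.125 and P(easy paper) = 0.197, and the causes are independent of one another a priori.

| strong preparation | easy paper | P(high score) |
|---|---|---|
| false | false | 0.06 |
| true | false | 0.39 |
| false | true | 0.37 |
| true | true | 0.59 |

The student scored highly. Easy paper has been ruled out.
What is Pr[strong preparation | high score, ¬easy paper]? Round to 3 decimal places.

P(high score | ¬easy paper) = 0.06·0.875 + 0.39·0.125 = 0.052500 + 0.048750 = 0.101250
Restricting to configurations with strong preparation present: 0.39·0.125 = 0.048750.
P(strong preparation | high score, ¬easy paper) = 0.048750 / 0.101250 ≈ 0.481

Pr[strong preparation | high score, ¬easy paper] ≈ 0.481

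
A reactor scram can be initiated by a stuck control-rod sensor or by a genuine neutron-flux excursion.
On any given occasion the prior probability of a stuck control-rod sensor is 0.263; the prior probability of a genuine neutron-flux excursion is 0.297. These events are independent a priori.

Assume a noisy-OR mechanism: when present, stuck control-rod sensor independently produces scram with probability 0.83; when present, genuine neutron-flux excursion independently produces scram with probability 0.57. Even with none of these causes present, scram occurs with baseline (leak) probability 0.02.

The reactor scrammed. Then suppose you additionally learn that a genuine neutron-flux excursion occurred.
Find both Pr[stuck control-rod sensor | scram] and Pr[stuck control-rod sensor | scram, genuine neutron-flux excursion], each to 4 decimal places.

Pr[stuck control-rod sensor | scram] ≈ 0.6232; Pr[stuck control-rod sensor | scram, genuine neutron-flux excursion] ≈ 0.3641

Under noisy-OR, P(scram | causes) = 1 − (1−0.02)·∏(1−qᵢ) over the active causes.
P(scram) = 0.02*0.737*0.703 + 0.5786*0.737*0.297 + 0.8334*0.263*0.703 + 0.928362*0.263*0.297 = 0.010362 + 0.126649 + 0.154086 + 0.072515 = 0.363612
The stuck control-rod sensor-present share is 0.154086 + 0.072515 = 0.226601.
Hence the posterior is 0.226601/0.363612 ≈ 0.6232.

Now also conditioning on genuine neutron-flux excursion=true:
P(scram | genuine neutron-flux excursion) = 0.5786·0.737 + 0.928362·0.263 = 0.426428 + 0.244159 = 0.670587
Of this, 0.244159 comes from 0.928362·0.263 (the stuck control-rod sensor=true cases).
Hence the posterior is 0.244159/0.670587 ≈ 0.3641.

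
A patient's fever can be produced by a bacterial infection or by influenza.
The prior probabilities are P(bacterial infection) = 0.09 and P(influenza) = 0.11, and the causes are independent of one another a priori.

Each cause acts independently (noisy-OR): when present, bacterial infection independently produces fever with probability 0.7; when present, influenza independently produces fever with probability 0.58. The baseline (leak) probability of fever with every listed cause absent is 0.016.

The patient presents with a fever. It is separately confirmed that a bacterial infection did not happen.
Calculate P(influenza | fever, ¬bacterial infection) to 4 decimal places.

P(influenza | fever, ¬bacterial infection) ≈ 0.8192

Under noisy-OR, P(fever | causes) = 1 − (1−0.016)·∏(1−qᵢ) over the active causes.
Enumerate both values of influenza and weight by the priors:
  P(fever | ¬bacterial infection) = 0.016×0.89 + 0.58672×0.11
        = 0.014240 + 0.064539 = 0.078779
Keeping only the influenza-present terms gives 0.064539, so
  P(influenza | fever, ¬bacterial infection) = 0.064539 / 0.078779 ≈ 0.8192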